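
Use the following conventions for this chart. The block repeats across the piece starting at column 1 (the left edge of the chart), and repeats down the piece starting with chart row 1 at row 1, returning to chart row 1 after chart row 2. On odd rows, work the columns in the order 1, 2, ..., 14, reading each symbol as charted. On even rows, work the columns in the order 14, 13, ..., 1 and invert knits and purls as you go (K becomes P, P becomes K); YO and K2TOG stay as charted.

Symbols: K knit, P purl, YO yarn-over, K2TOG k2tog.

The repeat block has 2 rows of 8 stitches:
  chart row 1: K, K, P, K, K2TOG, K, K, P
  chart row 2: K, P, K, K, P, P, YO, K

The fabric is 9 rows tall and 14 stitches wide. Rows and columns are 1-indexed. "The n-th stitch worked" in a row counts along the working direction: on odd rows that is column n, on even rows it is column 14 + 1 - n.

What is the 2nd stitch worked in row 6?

== STITCH ==
K

Derivation:
Row 6 uses chart row ((6-1) mod 2)+1 = 2. Row 6 is even, so WS.
Chart row 2 tiled across columns 1-14: K P K K P P YO K K P K K P P
Wrong side: read the tiled row from column 14 down to 1 and exchange K with P (leave YO, K2TOG).
Row 6 as worked: K K P P K P P YO K K P P K P
Counting 2 along the worked row gives K.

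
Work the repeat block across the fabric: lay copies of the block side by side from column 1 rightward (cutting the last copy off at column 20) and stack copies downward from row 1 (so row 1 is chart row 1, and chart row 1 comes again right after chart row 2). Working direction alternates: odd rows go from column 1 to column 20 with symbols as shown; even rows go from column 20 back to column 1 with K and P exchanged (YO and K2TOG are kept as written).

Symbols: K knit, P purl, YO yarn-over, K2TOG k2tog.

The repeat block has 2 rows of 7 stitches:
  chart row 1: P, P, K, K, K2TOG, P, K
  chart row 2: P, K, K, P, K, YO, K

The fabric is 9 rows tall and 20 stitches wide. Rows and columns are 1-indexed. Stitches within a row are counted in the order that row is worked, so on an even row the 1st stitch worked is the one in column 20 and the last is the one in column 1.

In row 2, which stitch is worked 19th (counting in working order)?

Row 2 uses chart row ((2-1) mod 2)+1 = 2. Row 2 is even, so WS.
Chart row 2 tiled across columns 1-20: P K K P K YO K P K K P K YO K P K K P K YO
WS: work from column 20 back to column 1 (reverse the tiled row), swapping K<->P (YO and K2TOG unchanged).
Row 2 as worked: YO P K P P K P YO P K P P K P YO P K P P K
Stitch 19 in working order -> P

Stitch:
P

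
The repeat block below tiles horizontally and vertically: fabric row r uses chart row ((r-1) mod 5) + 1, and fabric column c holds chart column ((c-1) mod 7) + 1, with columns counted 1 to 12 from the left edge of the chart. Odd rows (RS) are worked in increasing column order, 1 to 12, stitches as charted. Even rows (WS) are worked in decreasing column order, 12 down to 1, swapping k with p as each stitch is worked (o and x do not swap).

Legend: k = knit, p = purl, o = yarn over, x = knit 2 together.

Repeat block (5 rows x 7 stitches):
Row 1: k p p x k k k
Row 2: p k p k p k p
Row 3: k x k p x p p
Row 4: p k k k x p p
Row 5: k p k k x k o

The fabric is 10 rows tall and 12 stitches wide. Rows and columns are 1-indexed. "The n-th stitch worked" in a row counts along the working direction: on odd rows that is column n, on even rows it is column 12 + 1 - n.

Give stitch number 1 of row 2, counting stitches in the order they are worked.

Result:
k

Derivation:
Row 2 uses chart row ((2-1) mod 5)+1 = 2. Row 2 is even, so WS.
Chart row 2 tiled across columns 1-12: p k p k p k p p k p k p
Wrong side: read the tiled row from column 12 down to 1 and exchange k with p (leave o, x).
Row 2 as worked: k p k p k k p k p k p k
The 1st stitch worked is k.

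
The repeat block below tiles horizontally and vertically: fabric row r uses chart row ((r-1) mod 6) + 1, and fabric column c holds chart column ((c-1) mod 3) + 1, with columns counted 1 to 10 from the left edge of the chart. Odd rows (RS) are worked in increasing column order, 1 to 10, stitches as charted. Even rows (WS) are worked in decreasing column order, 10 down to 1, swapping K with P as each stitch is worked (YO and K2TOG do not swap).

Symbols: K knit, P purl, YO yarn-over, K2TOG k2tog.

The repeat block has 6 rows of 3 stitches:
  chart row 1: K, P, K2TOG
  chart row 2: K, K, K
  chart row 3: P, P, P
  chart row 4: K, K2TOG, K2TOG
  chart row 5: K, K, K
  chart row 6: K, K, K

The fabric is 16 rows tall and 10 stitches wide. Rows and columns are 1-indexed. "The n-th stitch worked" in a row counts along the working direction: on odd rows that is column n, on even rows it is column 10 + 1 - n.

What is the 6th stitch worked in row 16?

Stitch:
K2TOG

Derivation:
Row 16 uses chart row ((16-1) mod 6)+1 = 4. Row 16 is even, so WS.
Chart row 4 tiled across columns 1-10: K K2TOG K2TOG K K2TOG K2TOG K K2TOG K2TOG K
WS row: flip the tiled sequence (start at column 10) and apply K<->P; YO and K2TOG stay.
Row 16 as worked: P K2TOG K2TOG P K2TOG K2TOG P K2TOG K2TOG P
Stitch 6 in working order -> K2TOG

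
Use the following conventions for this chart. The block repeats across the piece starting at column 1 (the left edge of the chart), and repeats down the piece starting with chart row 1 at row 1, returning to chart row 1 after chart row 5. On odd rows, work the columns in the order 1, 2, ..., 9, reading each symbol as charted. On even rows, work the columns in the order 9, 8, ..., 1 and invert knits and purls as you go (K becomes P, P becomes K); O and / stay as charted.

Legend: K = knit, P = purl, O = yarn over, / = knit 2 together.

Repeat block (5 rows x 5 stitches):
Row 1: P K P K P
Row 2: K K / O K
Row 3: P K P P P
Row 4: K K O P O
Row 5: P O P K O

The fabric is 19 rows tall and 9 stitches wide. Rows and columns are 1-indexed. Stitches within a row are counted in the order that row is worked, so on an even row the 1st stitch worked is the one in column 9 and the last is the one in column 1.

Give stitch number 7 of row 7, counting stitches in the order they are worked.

Row 7: (7-1) mod 5 = 1, so use chart row 2. Odd row -> RS.
Chart row 2 tiled across columns 1-9: K K / O K K K / O
Right side: take the tiled row as-is (worked left to right from column 1).
Counting 7 along the worked row gives K.

== STITCH ==
K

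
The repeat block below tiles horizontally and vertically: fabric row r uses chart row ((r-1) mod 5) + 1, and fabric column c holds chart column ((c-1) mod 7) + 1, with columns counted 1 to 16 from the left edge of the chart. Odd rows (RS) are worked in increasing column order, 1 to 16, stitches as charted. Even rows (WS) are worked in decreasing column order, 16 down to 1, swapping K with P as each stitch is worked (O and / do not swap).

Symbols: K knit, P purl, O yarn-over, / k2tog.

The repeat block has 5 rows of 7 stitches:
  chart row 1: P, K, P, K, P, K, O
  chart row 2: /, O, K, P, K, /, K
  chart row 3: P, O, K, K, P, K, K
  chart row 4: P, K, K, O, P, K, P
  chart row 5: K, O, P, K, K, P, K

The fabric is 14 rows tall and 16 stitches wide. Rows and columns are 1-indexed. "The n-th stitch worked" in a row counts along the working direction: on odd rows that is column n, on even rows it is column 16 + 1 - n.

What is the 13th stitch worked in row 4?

Result:
O

Derivation:
Row 4 uses chart row ((4-1) mod 5)+1 = 4. Row 4 is even, so WS.
Chart row 4 tiled across columns 1-16: P K K O P K P P K K O P K P P K
WS row: flip the tiled sequence (start at column 16) and apply K<->P; O and / stay.
Row 4 as worked: P K K P K O P P K K P K O P P K
The 13th stitch worked is O.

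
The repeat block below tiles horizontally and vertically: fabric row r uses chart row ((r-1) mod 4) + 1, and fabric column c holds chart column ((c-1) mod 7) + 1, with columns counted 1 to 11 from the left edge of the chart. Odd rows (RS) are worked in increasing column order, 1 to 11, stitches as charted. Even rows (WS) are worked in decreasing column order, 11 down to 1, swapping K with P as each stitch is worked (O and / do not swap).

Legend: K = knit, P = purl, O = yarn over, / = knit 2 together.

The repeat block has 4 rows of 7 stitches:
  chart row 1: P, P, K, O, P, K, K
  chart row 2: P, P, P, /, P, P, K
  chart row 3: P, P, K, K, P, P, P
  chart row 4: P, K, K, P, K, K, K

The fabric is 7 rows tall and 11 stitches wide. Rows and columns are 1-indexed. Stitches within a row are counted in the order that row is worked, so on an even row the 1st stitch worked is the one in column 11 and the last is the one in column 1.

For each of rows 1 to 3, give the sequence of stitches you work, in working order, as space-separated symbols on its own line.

Result:
P P K O P K K P P K O
/ K K K P K K / K K K
P P K K P P P P P K K

Derivation:
Row 1: chart row 1, RS - tile across columns 1-11 and work as-is.
Row 2: chart row 2, WS - tiled (columns 1-11): P P P / P P K P P P /; work from column 11 back to 1 with K<->P swapped.
Row 3: chart row 3, RS - tile across columns 1-11 and work as-is.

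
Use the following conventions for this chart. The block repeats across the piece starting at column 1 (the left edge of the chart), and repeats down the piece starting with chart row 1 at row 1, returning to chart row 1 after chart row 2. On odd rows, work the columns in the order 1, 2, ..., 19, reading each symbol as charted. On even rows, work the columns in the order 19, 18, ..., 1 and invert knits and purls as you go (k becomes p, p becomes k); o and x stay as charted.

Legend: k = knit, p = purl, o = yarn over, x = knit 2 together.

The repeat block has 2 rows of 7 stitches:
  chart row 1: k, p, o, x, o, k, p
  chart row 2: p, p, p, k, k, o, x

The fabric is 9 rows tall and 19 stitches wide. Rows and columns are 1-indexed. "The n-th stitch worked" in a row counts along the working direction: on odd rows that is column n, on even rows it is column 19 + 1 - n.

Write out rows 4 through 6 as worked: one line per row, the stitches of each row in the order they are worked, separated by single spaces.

Result:
p p k k k x o p p k k k x o p p k k k
k p o x o k p k p o x o k p k p o x o
p p k k k x o p p k k k x o p p k k k

Derivation:
Row 4: chart row 2, WS - tiled (columns 1-19): p p p k k o x p p p k k o x p p p k k; work from column 19 back to 1 with k<->p swapped.
Row 5: chart row 1, RS - tile across columns 1-19 and work as-is.
Row 6: chart row 2, WS - tiled (columns 1-19): p p p k k o x p p p k k o x p p p k k; work from column 19 back to 1 with k<->p swapped.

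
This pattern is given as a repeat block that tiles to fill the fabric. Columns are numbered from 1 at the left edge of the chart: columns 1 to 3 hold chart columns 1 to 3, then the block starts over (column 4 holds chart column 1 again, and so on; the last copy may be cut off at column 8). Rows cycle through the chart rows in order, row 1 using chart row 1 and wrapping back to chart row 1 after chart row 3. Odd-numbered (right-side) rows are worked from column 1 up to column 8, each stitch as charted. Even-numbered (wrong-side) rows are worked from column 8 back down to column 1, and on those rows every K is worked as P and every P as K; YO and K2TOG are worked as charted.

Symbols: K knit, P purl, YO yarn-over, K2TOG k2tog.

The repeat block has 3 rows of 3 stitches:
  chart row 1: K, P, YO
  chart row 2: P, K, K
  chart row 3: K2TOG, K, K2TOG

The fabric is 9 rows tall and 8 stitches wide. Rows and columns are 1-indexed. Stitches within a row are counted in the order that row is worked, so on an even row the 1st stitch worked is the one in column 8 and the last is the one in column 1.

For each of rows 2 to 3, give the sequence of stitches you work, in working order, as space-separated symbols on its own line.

Result:
P K P P K P P K
K2TOG K K2TOG K2TOG K K2TOG K2TOG K

Derivation:
Row 2: chart row 2, WS - tiled (columns 1-8): P K K P K K P K; work from column 8 back to 1 with K<->P swapped.
Row 3: chart row 3, RS - tile across columns 1-8 and work as-is.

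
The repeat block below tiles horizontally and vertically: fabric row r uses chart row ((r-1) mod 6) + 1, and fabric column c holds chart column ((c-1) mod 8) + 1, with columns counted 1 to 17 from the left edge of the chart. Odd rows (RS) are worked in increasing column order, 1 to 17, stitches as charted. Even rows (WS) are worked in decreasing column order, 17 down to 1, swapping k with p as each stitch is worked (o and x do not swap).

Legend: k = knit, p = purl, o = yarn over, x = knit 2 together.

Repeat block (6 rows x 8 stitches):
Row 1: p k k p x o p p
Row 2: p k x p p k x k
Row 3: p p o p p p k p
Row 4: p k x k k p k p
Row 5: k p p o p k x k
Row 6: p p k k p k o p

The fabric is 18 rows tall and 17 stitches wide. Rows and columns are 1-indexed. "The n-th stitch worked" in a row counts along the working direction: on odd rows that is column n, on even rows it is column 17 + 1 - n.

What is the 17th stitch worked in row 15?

== STITCH ==
p

Derivation:
Row 15: (15-1) mod 6 = 2, so use chart row 3. Odd row -> RS.
Chart row 3 tiled across columns 1-17: p p o p p p k p p p o p p p k p p
RS row: no reversal, no swap; stitch n worked = column n.
Counting 17 along the worked row gives p.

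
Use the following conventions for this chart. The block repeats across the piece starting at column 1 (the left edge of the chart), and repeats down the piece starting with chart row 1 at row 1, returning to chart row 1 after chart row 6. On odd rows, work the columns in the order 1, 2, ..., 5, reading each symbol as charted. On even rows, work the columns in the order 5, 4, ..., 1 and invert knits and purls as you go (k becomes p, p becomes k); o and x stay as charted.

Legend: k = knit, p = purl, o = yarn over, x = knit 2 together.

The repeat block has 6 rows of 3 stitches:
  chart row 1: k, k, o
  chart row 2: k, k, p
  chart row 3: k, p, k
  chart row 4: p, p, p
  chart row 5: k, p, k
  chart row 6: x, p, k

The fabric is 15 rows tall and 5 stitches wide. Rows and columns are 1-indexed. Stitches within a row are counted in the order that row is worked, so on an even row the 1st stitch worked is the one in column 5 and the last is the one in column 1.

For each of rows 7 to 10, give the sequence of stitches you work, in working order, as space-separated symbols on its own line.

Row 7: chart row 1, RS - tile across columns 1-5 and work as-is.
Row 8: chart row 2, WS - tiled (columns 1-5): k k p k k; work from column 5 back to 1 with k<->p swapped.
Row 9: chart row 3, RS - tile across columns 1-5 and work as-is.
Row 10: chart row 4, WS - tiled (columns 1-5): p p p p p; work from column 5 back to 1 with k<->p swapped.

== ROWS AS WORKED ==
k k o k k
p p k p p
k p k k p
k k k k k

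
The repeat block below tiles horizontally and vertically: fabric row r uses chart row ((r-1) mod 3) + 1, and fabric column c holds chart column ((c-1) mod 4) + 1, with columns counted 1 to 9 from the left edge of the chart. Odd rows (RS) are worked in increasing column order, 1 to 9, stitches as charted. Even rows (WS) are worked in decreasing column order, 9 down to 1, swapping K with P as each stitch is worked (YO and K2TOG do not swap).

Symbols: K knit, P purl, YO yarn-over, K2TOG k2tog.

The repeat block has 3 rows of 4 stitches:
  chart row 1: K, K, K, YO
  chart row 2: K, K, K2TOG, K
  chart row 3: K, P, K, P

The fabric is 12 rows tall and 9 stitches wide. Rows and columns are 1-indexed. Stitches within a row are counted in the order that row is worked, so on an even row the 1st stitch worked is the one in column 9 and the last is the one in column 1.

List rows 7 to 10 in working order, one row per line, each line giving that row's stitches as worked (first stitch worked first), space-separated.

Row 7: chart row 1, RS - tile across columns 1-9 and work as-is.
Row 8: chart row 2, WS - tiled (columns 1-9): K K K2TOG K K K K2TOG K K; work from column 9 back to 1 with K<->P swapped.
Row 9: chart row 3, RS - tile across columns 1-9 and work as-is.
Row 10: chart row 1, WS - tiled (columns 1-9): K K K YO K K K YO K; work from column 9 back to 1 with K<->P swapped.

== ROWS AS WORKED ==
K K K YO K K K YO K
P P K2TOG P P P K2TOG P P
K P K P K P K P K
P YO P P P YO P P P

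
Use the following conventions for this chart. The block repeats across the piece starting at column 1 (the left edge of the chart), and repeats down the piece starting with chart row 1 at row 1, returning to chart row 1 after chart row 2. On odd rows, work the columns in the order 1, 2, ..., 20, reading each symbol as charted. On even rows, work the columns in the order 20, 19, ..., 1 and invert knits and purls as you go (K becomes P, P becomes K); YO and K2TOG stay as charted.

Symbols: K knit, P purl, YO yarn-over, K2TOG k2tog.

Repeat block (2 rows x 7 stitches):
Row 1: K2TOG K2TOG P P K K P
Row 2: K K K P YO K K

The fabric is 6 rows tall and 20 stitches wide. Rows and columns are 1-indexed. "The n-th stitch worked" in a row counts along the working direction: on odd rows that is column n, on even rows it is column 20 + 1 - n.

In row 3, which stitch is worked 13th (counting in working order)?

== STITCH ==
K

Derivation:
Row 3: (3-1) mod 2 = 0, so use chart row 1. Odd row -> RS.
Chart row 1 tiled across columns 1-20: K2TOG K2TOG P P K K P K2TOG K2TOG P P K K P K2TOG K2TOG P P K K
RS: work column 1 to column 20, symbols as charted — the tiled row is the row as worked.
The 13th stitch worked is K.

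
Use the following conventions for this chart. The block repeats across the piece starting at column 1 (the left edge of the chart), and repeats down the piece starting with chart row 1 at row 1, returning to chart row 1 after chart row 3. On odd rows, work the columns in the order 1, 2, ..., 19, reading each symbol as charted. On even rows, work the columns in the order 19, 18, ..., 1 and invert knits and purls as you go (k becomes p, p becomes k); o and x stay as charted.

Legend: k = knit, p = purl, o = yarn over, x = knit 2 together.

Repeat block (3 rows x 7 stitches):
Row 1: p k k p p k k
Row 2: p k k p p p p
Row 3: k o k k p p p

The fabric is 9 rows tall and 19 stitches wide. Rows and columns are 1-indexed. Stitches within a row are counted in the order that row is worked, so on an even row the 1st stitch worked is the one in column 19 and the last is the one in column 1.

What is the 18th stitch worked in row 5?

Row 5 uses chart row ((5-1) mod 3)+1 = 2. Row 5 is odd, so RS.
Chart row 2 tiled across columns 1-19: p k k p p p p p k k p p p p p k k p p
RS: work column 1 to column 19, symbols as charted — the tiled row is the row as worked.
Stitch 18 in working order -> p

Stitch:
p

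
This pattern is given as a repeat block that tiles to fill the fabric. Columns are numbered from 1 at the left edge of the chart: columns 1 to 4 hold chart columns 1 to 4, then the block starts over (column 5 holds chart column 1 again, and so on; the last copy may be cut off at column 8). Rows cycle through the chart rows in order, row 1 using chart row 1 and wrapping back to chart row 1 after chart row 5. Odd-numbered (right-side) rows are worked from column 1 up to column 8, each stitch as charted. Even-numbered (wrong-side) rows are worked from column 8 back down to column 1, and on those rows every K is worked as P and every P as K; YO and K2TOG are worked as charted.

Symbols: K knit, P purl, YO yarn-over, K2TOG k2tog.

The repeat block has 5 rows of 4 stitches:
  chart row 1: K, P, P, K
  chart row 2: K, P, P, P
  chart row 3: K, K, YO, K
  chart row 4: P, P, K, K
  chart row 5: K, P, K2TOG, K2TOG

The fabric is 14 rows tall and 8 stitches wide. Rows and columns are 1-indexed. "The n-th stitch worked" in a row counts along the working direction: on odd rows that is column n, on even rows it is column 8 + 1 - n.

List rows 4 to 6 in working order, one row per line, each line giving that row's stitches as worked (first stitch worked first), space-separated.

Row 4: chart row 4, WS - tiled (columns 1-8): P P K K P P K K; work from column 8 back to 1 with K<->P swapped.
Row 5: chart row 5, RS - tile across columns 1-8 and work as-is.
Row 6: chart row 1, WS - tiled (columns 1-8): K P P K K P P K; work from column 8 back to 1 with K<->P swapped.

Result:
P P K K P P K K
K P K2TOG K2TOG K P K2TOG K2TOG
P K K P P K K P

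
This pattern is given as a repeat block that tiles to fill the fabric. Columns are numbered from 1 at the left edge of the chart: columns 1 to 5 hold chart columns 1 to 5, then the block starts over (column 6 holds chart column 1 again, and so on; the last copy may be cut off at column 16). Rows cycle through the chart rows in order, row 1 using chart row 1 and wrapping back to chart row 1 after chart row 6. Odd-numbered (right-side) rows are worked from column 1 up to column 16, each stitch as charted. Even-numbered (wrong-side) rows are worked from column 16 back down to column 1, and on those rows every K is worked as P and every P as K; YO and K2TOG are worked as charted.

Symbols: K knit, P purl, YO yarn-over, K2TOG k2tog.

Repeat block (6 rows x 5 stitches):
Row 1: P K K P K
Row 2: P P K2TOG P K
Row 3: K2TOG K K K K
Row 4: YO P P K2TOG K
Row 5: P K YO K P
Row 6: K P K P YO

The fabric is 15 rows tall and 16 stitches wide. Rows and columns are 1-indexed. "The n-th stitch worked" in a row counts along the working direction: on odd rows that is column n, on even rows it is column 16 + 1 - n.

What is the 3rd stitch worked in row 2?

Result:
K

Derivation:
For row 2: chart row = ((2-1) mod 6) + 1 = 2; this is a WS (even) row.
Chart row 2 tiled across columns 1-16: P P K2TOG P K P P K2TOG P K P P K2TOG P K P
WS row: flip the tiled sequence (start at column 16) and apply K<->P; YO and K2TOG stay.
Row 2 as worked: K P K K2TOG K K P K K2TOG K K P K K2TOG K K
Counting 3 along the worked row gives K.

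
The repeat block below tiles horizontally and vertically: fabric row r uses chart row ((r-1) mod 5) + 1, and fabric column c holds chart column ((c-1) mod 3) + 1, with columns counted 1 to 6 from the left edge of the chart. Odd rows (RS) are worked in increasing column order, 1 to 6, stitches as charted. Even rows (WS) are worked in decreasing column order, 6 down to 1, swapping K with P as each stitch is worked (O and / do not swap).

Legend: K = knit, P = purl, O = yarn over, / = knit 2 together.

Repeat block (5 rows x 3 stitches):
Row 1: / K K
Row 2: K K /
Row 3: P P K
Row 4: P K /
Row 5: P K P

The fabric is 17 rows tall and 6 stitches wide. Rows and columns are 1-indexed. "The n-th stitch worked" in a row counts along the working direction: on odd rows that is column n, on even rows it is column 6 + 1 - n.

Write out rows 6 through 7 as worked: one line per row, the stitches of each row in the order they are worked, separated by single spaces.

Row 6: chart row 1, WS - tiled (columns 1-6): / K K / K K; work from column 6 back to 1 with K<->P swapped.
Row 7: chart row 2, RS - tile across columns 1-6 and work as-is.

Result:
P P / P P /
K K / K K /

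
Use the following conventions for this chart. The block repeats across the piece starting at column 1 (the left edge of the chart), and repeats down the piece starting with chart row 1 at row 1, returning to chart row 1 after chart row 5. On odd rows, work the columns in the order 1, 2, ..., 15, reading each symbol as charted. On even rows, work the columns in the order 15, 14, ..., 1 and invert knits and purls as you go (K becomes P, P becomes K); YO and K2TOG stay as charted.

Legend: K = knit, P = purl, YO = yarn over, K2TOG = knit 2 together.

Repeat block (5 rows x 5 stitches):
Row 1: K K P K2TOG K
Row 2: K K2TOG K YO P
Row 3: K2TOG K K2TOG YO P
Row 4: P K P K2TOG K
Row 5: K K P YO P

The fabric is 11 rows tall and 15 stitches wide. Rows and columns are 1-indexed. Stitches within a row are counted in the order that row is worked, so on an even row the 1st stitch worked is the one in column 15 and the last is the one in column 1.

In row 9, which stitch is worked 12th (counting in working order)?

Stitch:
K

Derivation:
Row 9: (9-1) mod 5 = 3, so use chart row 4. Odd row -> RS.
Chart row 4 tiled across columns 1-15: P K P K2TOG K P K P K2TOG K P K P K2TOG K
RS row: no reversal, no swap; stitch n worked = column n.
Counting 12 along the worked row gives K.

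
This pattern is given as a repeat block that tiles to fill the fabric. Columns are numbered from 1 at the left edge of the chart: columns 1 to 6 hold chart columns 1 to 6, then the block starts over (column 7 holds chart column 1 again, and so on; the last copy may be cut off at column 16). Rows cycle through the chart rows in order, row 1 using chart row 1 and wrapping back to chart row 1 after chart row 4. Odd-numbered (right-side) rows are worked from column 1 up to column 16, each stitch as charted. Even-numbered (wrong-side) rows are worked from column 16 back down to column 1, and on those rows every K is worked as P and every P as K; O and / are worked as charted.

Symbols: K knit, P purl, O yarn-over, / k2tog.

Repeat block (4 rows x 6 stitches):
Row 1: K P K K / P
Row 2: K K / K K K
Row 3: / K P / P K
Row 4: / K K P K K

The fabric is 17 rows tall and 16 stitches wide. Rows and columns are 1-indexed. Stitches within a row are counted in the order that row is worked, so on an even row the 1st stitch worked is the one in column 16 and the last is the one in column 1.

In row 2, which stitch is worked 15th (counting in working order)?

Stitch:
P

Derivation:
For row 2: chart row = ((2-1) mod 4) + 1 = 2; this is a WS (even) row.
Chart row 2 tiled across columns 1-16: K K / K K K K K / K K K K K / K
Wrong side: read the tiled row from column 16 down to 1 and exchange K with P (leave O, /).
Row 2 as worked: P / P P P P P / P P P P P / P P
Stitch 15 in working order -> P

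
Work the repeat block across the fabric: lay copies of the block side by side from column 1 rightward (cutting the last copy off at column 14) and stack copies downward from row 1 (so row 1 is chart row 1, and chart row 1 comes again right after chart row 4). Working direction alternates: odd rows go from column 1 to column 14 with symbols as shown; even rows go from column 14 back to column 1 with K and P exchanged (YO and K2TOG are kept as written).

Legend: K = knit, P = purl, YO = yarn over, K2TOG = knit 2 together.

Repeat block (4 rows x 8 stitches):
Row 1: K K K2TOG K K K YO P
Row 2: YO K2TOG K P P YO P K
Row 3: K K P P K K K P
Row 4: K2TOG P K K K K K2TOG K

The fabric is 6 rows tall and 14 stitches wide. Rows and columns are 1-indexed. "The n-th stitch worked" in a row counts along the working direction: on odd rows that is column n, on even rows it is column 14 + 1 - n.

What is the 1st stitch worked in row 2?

== STITCH ==
YO

Derivation:
For row 2: chart row = ((2-1) mod 4) + 1 = 2; this is a WS (even) row.
Chart row 2 tiled across columns 1-14: YO K2TOG K P P YO P K YO K2TOG K P P YO
Wrong side: read the tiled row from column 14 down to 1 and exchange K with P (leave YO, K2TOG).
Row 2 as worked: YO K K P K2TOG YO P K YO K K P K2TOG YO
Stitch 1 in working order -> YO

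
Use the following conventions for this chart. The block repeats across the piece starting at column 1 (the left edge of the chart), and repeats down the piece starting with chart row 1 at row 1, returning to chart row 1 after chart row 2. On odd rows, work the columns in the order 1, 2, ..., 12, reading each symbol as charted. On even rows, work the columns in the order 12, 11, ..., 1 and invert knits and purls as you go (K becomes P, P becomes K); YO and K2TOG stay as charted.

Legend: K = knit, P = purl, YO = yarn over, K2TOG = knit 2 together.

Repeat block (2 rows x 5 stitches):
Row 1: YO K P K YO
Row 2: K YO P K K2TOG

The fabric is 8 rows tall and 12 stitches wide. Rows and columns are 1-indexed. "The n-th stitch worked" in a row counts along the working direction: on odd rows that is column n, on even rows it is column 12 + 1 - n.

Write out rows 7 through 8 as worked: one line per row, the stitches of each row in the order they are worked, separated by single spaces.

Row 7: chart row 1, RS - tile across columns 1-12 and work as-is.
Row 8: chart row 2, WS - tiled (columns 1-12): K YO P K K2TOG K YO P K K2TOG K YO; work from column 12 back to 1 with K<->P swapped.

Result:
YO K P K YO YO K P K YO YO K
YO P K2TOG P K YO P K2TOG P K YO P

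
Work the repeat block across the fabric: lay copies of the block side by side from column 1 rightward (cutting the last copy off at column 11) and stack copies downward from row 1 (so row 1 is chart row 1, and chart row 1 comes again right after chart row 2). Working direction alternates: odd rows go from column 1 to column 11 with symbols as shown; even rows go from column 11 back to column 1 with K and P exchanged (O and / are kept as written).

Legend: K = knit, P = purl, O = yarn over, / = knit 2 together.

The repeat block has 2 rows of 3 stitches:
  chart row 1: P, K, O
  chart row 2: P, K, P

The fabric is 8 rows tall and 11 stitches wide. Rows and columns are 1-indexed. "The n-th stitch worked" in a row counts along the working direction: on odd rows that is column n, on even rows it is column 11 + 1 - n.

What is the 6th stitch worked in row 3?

Row 3 uses chart row ((3-1) mod 2)+1 = 1. Row 3 is odd, so RS.
Chart row 1 tiled across columns 1-11: P K O P K O P K O P K
RS row: no reversal, no swap; stitch n worked = column n.
The 6th stitch worked is O.

Result:
O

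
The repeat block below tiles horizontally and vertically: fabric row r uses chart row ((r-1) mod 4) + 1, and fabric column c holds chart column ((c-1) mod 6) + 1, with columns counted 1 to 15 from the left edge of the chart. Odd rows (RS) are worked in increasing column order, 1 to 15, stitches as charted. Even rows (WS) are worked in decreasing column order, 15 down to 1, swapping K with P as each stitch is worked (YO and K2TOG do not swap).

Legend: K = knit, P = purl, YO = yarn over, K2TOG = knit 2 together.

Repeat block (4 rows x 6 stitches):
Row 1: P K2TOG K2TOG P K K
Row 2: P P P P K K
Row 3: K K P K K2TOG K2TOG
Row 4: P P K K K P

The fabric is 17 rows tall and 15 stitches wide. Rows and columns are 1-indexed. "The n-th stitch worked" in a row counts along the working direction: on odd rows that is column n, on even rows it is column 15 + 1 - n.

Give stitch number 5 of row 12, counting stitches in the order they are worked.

Stitch:
P

Derivation:
Row 12 uses chart row ((12-1) mod 4)+1 = 4. Row 12 is even, so WS.
Chart row 4 tiled across columns 1-15: P P K K K P P P K K K P P P K
Wrong side: read the tiled row from column 15 down to 1 and exchange K with P (leave YO, K2TOG).
Row 12 as worked: P K K K P P P K K K P P P K K
Stitch 5 in working order -> P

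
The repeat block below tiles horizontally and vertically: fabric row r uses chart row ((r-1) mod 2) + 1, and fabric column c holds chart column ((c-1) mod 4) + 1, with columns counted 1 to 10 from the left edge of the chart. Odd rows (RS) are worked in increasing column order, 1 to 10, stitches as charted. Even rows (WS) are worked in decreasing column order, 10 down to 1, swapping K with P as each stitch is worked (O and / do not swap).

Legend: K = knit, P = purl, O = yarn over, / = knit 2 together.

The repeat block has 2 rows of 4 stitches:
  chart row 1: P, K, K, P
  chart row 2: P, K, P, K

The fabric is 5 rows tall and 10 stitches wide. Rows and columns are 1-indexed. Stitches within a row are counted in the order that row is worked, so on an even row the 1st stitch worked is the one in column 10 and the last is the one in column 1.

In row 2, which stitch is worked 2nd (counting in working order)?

Result:
K

Derivation:
Row 2: (2-1) mod 2 = 1, so use chart row 2. Even row -> WS.
Chart row 2 tiled across columns 1-10: P K P K P K P K P K
WS row: flip the tiled sequence (start at column 10) and apply K<->P; O and / stay.
Row 2 as worked: P K P K P K P K P K
Stitch 2 in working order -> K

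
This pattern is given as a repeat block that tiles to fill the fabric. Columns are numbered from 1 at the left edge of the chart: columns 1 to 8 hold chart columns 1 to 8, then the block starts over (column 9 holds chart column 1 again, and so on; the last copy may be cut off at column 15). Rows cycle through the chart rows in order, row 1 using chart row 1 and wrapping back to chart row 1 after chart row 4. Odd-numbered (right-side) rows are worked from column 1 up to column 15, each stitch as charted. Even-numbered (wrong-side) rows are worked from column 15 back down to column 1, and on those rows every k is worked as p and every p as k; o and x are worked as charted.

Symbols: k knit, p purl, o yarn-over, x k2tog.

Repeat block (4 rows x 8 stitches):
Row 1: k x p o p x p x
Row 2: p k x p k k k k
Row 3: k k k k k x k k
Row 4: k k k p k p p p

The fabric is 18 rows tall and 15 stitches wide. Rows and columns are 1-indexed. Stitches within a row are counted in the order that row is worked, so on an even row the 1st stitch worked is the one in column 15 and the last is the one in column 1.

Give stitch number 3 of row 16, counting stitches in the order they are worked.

Row 16: (16-1) mod 4 = 3, so use chart row 4. Even row -> WS.
Chart row 4 tiled across columns 1-15: k k k p k p p p k k k p k p p
Wrong side: read the tiled row from column 15 down to 1 and exchange k with p (leave o, x).
Row 16 as worked: k k p k p p p k k k p k p p p
Counting 3 along the worked row gives p.

== STITCH ==
p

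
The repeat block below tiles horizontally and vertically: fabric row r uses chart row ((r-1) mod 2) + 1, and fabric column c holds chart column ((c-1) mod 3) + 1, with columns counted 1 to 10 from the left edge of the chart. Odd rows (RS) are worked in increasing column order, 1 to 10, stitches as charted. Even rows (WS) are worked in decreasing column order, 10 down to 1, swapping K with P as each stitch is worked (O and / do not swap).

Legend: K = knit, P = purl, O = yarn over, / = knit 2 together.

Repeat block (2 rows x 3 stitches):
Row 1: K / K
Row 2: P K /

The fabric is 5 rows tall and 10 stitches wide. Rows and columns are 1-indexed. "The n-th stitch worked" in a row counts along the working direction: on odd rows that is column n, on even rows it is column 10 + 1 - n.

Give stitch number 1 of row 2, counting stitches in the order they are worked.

== STITCH ==
K

Derivation:
Row 2: (2-1) mod 2 = 1, so use chart row 2. Even row -> WS.
Chart row 2 tiled across columns 1-10: P K / P K / P K / P
WS: work from column 10 back to column 1 (reverse the tiled row), swapping K<->P (O and / unchanged).
Row 2 as worked: K / P K / P K / P K
Stitch 1 in working order -> K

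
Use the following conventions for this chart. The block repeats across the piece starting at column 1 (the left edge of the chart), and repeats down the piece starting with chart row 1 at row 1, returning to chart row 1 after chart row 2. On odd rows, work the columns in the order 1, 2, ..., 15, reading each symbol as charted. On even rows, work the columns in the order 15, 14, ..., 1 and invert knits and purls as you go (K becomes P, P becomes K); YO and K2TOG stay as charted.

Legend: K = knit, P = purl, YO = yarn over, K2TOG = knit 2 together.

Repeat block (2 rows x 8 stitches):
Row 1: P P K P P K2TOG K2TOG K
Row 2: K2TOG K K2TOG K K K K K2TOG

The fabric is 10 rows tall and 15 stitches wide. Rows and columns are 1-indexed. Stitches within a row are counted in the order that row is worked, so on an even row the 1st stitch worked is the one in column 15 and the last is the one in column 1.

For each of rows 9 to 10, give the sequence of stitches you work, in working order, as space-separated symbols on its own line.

Row 9: chart row 1, RS - tile across columns 1-15 and work as-is.
Row 10: chart row 2, WS - tiled (columns 1-15): K2TOG K K2TOG K K K K K2TOG K2TOG K K2TOG K K K K; work from column 15 back to 1 with K<->P swapped.

== ROWS AS WORKED ==
P P K P P K2TOG K2TOG K P P K P P K2TOG K2TOG
P P P P K2TOG P K2TOG K2TOG P P P P K2TOG P K2TOG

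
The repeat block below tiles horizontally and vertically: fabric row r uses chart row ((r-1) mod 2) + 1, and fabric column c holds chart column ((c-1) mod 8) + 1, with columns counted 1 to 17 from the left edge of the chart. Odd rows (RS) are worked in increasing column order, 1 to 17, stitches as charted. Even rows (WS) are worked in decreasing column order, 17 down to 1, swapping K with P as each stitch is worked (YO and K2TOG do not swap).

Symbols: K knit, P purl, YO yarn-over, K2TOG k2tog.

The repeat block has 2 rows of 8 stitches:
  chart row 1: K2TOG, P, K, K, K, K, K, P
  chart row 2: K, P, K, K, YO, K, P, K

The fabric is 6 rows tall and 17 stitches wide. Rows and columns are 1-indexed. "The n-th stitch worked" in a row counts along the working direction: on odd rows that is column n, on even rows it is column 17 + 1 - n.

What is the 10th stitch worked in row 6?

For row 6: chart row = ((6-1) mod 2) + 1 = 2; this is a WS (even) row.
Chart row 2 tiled across columns 1-17: K P K K YO K P K K P K K YO K P K K
WS: work from column 17 back to column 1 (reverse the tiled row), swapping K<->P (YO and K2TOG unchanged).
Row 6 as worked: P P K P YO P P K P P K P YO P P K P
Stitch 10 in working order -> P

Result:
P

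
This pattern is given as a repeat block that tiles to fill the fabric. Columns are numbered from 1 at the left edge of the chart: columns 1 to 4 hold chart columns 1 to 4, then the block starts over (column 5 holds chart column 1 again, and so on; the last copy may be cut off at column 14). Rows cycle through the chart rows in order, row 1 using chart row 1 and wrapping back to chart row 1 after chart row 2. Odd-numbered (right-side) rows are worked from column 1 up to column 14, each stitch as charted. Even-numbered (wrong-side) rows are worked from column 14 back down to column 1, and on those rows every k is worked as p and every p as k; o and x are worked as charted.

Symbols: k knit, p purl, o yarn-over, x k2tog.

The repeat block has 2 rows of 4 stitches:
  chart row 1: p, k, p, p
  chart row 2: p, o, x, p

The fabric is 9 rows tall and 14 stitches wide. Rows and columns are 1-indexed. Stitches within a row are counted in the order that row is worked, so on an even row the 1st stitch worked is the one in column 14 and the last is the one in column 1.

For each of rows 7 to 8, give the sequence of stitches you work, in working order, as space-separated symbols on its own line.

Row 7: chart row 1, RS - tile across columns 1-14 and work as-is.
Row 8: chart row 2, WS - tiled (columns 1-14): p o x p p o x p p o x p p o; work from column 14 back to 1 with k<->p swapped.

Rows as worked:
p k p p p k p p p k p p p k
o k k x o k k x o k k x o k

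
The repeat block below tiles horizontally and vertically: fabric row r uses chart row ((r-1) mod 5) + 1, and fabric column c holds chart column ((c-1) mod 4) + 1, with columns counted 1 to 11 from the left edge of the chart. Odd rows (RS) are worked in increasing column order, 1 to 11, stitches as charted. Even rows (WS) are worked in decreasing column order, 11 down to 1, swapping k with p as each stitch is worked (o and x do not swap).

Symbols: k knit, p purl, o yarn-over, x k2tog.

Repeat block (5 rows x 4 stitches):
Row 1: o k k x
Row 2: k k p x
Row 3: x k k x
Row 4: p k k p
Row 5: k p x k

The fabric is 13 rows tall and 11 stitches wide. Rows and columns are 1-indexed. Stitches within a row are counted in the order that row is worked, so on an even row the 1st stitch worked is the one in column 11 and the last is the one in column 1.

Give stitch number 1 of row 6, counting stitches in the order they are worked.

Row 6 uses chart row ((6-1) mod 5)+1 = 1. Row 6 is even, so WS.
Chart row 1 tiled across columns 1-11: o k k x o k k x o k k
WS row: flip the tiled sequence (start at column 11) and apply k<->p; o and x stay.
Row 6 as worked: p p o x p p o x p p o
Stitch 1 in working order -> p

Stitch:
p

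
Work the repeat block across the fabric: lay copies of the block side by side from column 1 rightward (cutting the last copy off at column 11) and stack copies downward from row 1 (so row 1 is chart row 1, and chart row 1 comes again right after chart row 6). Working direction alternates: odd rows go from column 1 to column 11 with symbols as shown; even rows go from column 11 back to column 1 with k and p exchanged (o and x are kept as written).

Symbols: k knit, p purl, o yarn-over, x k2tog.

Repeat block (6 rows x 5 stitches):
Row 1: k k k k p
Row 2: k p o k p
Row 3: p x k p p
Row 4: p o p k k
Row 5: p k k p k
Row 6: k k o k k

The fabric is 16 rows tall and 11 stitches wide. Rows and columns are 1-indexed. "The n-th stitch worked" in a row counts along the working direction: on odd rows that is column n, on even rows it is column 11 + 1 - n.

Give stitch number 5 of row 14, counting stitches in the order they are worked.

Stitch:
k

Derivation:
For row 14: chart row = ((14-1) mod 6) + 1 = 2; this is a WS (even) row.
Chart row 2 tiled across columns 1-11: k p o k p k p o k p k
WS: work from column 11 back to column 1 (reverse the tiled row), swapping k<->p (o and x unchanged).
Row 14 as worked: p k p o k p k p o k p
The 5th stitch worked is k.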